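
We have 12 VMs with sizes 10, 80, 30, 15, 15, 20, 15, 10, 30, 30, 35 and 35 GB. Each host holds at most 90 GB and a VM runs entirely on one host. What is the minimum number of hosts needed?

Total = 80 + 35 + 35 + 30 + 30 + 30 + 20 + 15 + 15 + 15 + 10 + 10 = 325 GB.
Lower bound: ⌈325/90⌉ = 4 hosts.
A packing using 4 hosts:
  host 1: 80 + 10 = 90
  host 2: 35 + 35 + 20 = 90
  host 3: 30 + 30 + 30 = 90
  host 4: 15 + 15 + 15 + 10 = 55
This matches the lower bound, so 4 is optimal.

4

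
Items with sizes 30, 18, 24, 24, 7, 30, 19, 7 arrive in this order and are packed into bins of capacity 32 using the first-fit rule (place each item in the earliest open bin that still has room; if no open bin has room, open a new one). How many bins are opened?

  30 → bin 1 (new)  [load 30/32]
  18 → bin 2 (new)  [load 18/32]
  24 → bin 3 (new)  [load 24/32]
  24 → bin 4 (new)  [load 24/32]
  7 → bin 2  [load 25/32]
  30 → bin 5 (new)  [load 30/32]
  19 → bin 6 (new)  [load 19/32]
  7 → bin 2  [load 32/32]
6 bins opened.

6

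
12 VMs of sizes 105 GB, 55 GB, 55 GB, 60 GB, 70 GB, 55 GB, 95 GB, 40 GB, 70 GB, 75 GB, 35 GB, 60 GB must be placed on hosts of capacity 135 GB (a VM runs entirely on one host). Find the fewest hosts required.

Total = 105 + 95 + 75 + 70 + 70 + 60 + 60 + 55 + 55 + 55 + 40 + 35 = 775 GB.
Lower bound: ⌈775/135⌉ = 6 hosts.
A packing using 7 hosts:
  host 1: 105 = 105
  host 2: 95 + 40 = 135
  host 3: 75 + 60 = 135
  host 4: 70 + 60 = 130
  host 5: 70 + 55 = 125
  host 6: 55 + 55 = 110
  host 7: 35 = 35
No arrangement into 6 hosts stays within capacity, so 7 is optimal.

7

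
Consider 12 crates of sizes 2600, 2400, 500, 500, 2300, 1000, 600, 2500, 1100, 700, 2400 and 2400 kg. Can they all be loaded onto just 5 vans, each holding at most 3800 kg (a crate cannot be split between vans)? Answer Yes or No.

No

Total = 19000 kg; ⌈19000/3800⌉ = 5.
6 crates each exceed half the capacity and cannot share a van, forcing at least 6 vans.
At least 6 vans are required, but only 5 are allowed.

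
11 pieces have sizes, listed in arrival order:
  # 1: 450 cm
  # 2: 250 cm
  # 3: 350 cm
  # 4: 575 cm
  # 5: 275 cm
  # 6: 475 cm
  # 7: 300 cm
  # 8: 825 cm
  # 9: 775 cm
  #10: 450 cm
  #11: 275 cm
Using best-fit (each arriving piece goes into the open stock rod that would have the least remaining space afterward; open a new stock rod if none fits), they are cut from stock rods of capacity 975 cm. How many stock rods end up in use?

  450 → stock rod 1 (new)  [load 450/975]
  250 → stock rod 1  [load 700/975]
  350 → stock rod 2 (new)  [load 350/975]
  575 → stock rod 2  [load 925/975]
  275 → stock rod 1  [load 975/975]
  475 → stock rod 3 (new)  [load 475/975]
  300 → stock rod 3  [load 775/975]
  825 → stock rod 4 (new)  [load 825/975]
  775 → stock rod 5 (new)  [load 775/975]
  450 → stock rod 6 (new)  [load 450/975]
  275 → stock rod 6  [load 725/975]
6 stock rods opened.

6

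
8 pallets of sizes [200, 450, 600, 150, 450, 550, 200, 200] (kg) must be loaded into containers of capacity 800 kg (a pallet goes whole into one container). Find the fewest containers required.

4

Total = 600 + 550 + 450 + 450 + 200 + 200 + 200 + 150 = 2800 kg.
Lower bound: ⌈2800/800⌉ = 4 containers.
A packing using 4 containers:
  container 1: 600 + 200 = 800
  container 2: 550 + 200 = 750
  container 3: 450 + 200 + 150 = 800
  container 4: 450 = 450
This matches the lower bound, so 4 is optimal.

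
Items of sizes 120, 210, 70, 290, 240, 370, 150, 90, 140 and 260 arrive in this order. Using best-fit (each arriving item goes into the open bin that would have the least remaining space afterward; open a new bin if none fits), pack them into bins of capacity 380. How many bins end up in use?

  120 → bin 1 (new)  [load 120/380]
  210 → bin 1  [load 330/380]
  70 → bin 2 (new)  [load 70/380]
  290 → bin 2  [load 360/380]
  240 → bin 3 (new)  [load 240/380]
  370 → bin 4 (new)  [load 370/380]
  150 → bin 5 (new)  [load 150/380]
  90 → bin 3  [load 330/380]
  140 → bin 5  [load 290/380]
  260 → bin 6 (new)  [load 260/380]
6 bins opened.

6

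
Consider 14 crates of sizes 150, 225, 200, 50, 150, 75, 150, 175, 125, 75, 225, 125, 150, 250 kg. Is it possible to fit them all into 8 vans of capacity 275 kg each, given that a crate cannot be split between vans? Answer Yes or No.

No

Total = 2125 kg; ⌈2125/275⌉ = 8.
9 crates each exceed half the capacity and cannot share a van, forcing at least 9 vans.
At least 9 vans are required, but only 8 are allowed.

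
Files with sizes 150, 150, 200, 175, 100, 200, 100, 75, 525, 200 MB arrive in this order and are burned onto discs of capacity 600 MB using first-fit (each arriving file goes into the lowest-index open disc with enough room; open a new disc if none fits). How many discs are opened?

4

  150 → disc 1 (new)  [load 150/600]
  150 → disc 1  [load 300/600]
  200 → disc 1  [load 500/600]
  175 → disc 2 (new)  [load 175/600]
  100 → disc 1  [load 600/600]
  200 → disc 2  [load 375/600]
  100 → disc 2  [load 475/600]
  75 → disc 2  [load 550/600]
  525 → disc 3 (new)  [load 525/600]
  200 → disc 4 (new)  [load 200/600]
4 discs opened.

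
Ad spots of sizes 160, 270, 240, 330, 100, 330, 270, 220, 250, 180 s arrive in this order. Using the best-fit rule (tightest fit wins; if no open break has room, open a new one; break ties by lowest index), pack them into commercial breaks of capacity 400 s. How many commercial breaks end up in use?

  160 → break 1 (new)  [load 160/400]
  270 → break 2 (new)  [load 270/400]
  240 → break 1  [load 400/400]
  330 → break 3 (new)  [load 330/400]
  100 → break 2  [load 370/400]
  330 → break 4 (new)  [load 330/400]
  270 → break 5 (new)  [load 270/400]
  220 → break 6 (new)  [load 220/400]
  250 → break 7 (new)  [load 250/400]
  180 → break 6  [load 400/400]
7 commercial breaks opened.

7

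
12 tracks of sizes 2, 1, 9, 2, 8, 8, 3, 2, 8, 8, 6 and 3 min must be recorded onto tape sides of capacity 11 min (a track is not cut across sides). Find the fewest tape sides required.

Total = 9 + 8 + 8 + 8 + 8 + 6 + 3 + 3 + 2 + 2 + 2 + 1 = 60 min.
Lower bound: ⌈60/11⌉ = 6 tape sides.
A packing using 6 tape sides:
  side 1: 9 + 2 = 11
  side 2: 8 + 3 = 11
  side 3: 8 + 3 = 11
  side 4: 8 + 2 + 1 = 11
  side 5: 8 + 2 = 10
  side 6: 6 = 6
This matches the lower bound, so 6 is optimal.

6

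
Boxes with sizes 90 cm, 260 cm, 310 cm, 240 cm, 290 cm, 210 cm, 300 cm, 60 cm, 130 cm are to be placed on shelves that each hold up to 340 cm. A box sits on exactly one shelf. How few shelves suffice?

6

Total = 310 + 300 + 290 + 260 + 240 + 210 + 130 + 90 + 60 = 1890 cm.
Lower bound: ⌈1890/340⌉ = 6 shelves.
A packing using 6 shelves:
  shelf 1: 310 = 310
  shelf 2: 300 = 300
  shelf 3: 290 = 290
  shelf 4: 260 + 60 = 320
  shelf 5: 240 + 90 = 330
  shelf 6: 210 + 130 = 340
This matches the lower bound, so 6 is optimal.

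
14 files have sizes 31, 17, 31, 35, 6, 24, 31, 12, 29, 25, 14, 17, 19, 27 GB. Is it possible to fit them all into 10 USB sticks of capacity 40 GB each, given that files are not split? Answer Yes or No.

Yes

A valid assignment using 10 USB sticks:
  USB stick 1: 35 = 35
  USB stick 2: 31 + 6 = 37
  USB stick 3: 31 = 31
  USB stick 4: 31 = 31
  USB stick 5: 29 = 29
  USB stick 6: 27 + 12 = 39
  USB stick 7: 25 + 14 = 39
  USB stick 8: 24 = 24
  USB stick 9: 19 + 17 = 36
  USB stick 10: 17 = 17
Every load is within 40 GB, so 10 USB sticks suffice.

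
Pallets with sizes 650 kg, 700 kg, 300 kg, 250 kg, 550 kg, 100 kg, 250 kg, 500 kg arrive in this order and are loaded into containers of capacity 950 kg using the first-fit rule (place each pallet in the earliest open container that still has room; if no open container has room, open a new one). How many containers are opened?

4

  650 → container 1 (new)  [load 650/950]
  700 → container 2 (new)  [load 700/950]
  300 → container 1  [load 950/950]
  250 → container 2  [load 950/950]
  550 → container 3 (new)  [load 550/950]
  100 → container 3  [load 650/950]
  250 → container 3  [load 900/950]
  500 → container 4 (new)  [load 500/950]
4 containers opened.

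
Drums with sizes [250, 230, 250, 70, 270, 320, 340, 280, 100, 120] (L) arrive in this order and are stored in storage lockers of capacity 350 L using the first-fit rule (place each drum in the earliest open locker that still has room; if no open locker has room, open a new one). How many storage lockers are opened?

8

  250 → locker 1 (new)  [load 250/350]
  230 → locker 2 (new)  [load 230/350]
  250 → locker 3 (new)  [load 250/350]
  70 → locker 1  [load 320/350]
  270 → locker 4 (new)  [load 270/350]
  320 → locker 5 (new)  [load 320/350]
  340 → locker 6 (new)  [load 340/350]
  280 → locker 7 (new)  [load 280/350]
  100 → locker 2  [load 330/350]
  120 → locker 8 (new)  [load 120/350]
8 storage lockers opened.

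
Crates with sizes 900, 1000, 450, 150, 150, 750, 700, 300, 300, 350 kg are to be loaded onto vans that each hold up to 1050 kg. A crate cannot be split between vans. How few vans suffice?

Total = 1000 + 900 + 750 + 700 + 450 + 350 + 300 + 300 + 150 + 150 = 5050 kg.
Lower bound: ⌈5050/1050⌉ = 5 vans.
A packing using 5 vans:
  van 1: 1000 = 1000
  van 2: 900 + 150 = 1050
  van 3: 750 + 300 = 1050
  van 4: 700 + 350 = 1050
  van 5: 450 + 300 + 150 = 900
This matches the lower bound, so 5 is optimal.

5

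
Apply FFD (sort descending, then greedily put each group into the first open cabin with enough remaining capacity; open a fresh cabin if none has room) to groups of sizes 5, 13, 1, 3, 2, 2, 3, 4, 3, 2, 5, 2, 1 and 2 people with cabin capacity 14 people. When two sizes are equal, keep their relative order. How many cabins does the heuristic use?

Sorted descending: 13, 5, 5, 4, 3, 3, 3, 2, 2, 2, 2, 2, 1, 1.
  13 → cabin 1 (new)  [load 13/14]
  5 → cabin 2 (new)  [load 5/14]
  5 → cabin 2  [load 10/14]
  4 → cabin 2  [load 14/14]
  3 → cabin 3 (new)  [load 3/14]
  3 → cabin 3  [load 6/14]
  3 → cabin 3  [load 9/14]
  2 → cabin 3  [load 11/14]
  2 → cabin 3  [load 13/14]
  2 → cabin 4 (new)  [load 2/14]
  2 → cabin 4  [load 4/14]
  2 → cabin 4  [load 6/14]
  1 → cabin 1  [load 14/14]
  1 → cabin 3  [load 14/14]
4 cabins opened.

4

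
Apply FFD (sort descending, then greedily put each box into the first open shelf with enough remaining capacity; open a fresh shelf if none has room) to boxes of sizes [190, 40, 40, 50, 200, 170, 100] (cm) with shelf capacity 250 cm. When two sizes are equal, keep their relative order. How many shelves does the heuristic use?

Sorted descending: 200, 190, 170, 100, 50, 40, 40.
  200 → shelf 1 (new)  [load 200/250]
  190 → shelf 2 (new)  [load 190/250]
  170 → shelf 3 (new)  [load 170/250]
  100 → shelf 4 (new)  [load 100/250]
  50 → shelf 1  [load 250/250]
  40 → shelf 2  [load 230/250]
  40 → shelf 3  [load 210/250]
4 shelves opened.

4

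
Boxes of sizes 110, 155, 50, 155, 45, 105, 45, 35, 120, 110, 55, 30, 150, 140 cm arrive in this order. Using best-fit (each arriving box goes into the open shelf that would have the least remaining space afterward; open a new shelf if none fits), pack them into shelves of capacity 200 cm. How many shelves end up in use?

  110 → shelf 1 (new)  [load 110/200]
  155 → shelf 2 (new)  [load 155/200]
  50 → shelf 1  [load 160/200]
  155 → shelf 3 (new)  [load 155/200]
  45 → shelf 2  [load 200/200]
  105 → shelf 4 (new)  [load 105/200]
  45 → shelf 3  [load 200/200]
  35 → shelf 1  [load 195/200]
  120 → shelf 5 (new)  [load 120/200]
  110 → shelf 6 (new)  [load 110/200]
  55 → shelf 5  [load 175/200]
  30 → shelf 6  [load 140/200]
  150 → shelf 7 (new)  [load 150/200]
  140 → shelf 8 (new)  [load 140/200]
8 shelves opened.

8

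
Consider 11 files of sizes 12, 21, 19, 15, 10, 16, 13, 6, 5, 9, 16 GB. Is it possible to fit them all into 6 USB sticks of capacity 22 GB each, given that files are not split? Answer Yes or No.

No

Total = 142 GB; ⌈142/22⌉ = 7.
At least 7 USB sticks are required, but only 6 are allowed.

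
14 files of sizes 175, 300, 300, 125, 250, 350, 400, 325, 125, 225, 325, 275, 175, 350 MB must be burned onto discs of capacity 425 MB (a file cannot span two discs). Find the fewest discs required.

10

Total = 400 + 350 + 350 + 325 + 325 + 300 + 300 + 275 + 250 + 225 + 175 + 175 + 125 + 125 = 3700 MB.
Lower bound: ⌈3700/425⌉ = 9 discs.
Also, 10 files each exceed 425/2 MB, and no two of those can share a disc, so at least 10 discs are needed.
A packing using 10 discs:
  disc 1: 400 = 400
  disc 2: 350 = 350
  disc 3: 350 = 350
  disc 4: 325 = 325
  disc 5: 325 = 325
  disc 6: 300 + 125 = 425
  disc 7: 300 + 125 = 425
  disc 8: 275 = 275
  disc 9: 250 + 175 = 425
  disc 10: 225 + 175 = 400
This matches the lower bound, so 10 is optimal.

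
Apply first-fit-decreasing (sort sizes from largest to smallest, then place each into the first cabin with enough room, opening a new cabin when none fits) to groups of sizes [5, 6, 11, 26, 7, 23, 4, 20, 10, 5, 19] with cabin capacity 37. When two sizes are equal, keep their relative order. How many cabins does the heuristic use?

4

Sorted descending: 26, 23, 20, 19, 11, 10, 7, 6, 5, 5, 4.
  26 → cabin 1 (new)  [load 26/37]
  23 → cabin 2 (new)  [load 23/37]
  20 → cabin 3 (new)  [load 20/37]
  19 → cabin 4 (new)  [load 19/37]
  11 → cabin 1  [load 37/37]
  10 → cabin 2  [load 33/37]
  7 → cabin 3  [load 27/37]
  6 → cabin 3  [load 33/37]
  5 → cabin 4  [load 24/37]
  5 → cabin 4  [load 29/37]
  4 → cabin 2  [load 37/37]
4 cabins opened.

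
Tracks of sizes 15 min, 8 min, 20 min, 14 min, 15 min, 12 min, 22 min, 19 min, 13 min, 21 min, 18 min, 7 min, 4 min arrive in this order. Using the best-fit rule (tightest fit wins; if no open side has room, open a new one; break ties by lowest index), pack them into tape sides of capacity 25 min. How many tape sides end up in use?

  15 → side 1 (new)  [load 15/25]
  8 → side 1  [load 23/25]
  20 → side 2 (new)  [load 20/25]
  14 → side 3 (new)  [load 14/25]
  15 → side 4 (new)  [load 15/25]
  12 → side 5 (new)  [load 12/25]
  22 → side 6 (new)  [load 22/25]
  19 → side 7 (new)  [load 19/25]
  13 → side 5  [load 25/25]
  21 → side 8 (new)  [load 21/25]
  18 → side 9 (new)  [load 18/25]
  7 → side 9  [load 25/25]
  4 → side 8  [load 25/25]
9 tape sides opened.

9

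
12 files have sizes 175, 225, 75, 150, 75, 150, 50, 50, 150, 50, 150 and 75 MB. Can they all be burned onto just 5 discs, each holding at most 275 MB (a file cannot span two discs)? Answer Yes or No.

Total = 1375 MB; ⌈1375/275⌉ = 5.
6 files each exceed half the capacity and cannot share a disc, forcing at least 6 discs.
At least 6 discs are required, but only 5 are allowed.

No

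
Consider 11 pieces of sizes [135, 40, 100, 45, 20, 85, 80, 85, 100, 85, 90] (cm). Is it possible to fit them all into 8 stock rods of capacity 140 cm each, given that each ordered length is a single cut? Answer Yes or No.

Yes

A valid assignment using 8 stock rods:
  stock rod 1: 135 = 135
  stock rod 2: 100 + 40 = 140
  stock rod 3: 100 + 20 = 120
  stock rod 4: 90 + 45 = 135
  stock rod 5: 85 = 85
  stock rod 6: 85 = 85
  stock rod 7: 85 = 85
  stock rod 8: 80 = 80
Every load is within 140 cm, so 8 stock rods suffice.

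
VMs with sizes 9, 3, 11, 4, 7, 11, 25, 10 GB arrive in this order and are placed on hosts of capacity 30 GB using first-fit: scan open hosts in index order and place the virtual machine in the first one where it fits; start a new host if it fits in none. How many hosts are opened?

  9 → host 1 (new)  [load 9/30]
  3 → host 1  [load 12/30]
  11 → host 1  [load 23/30]
  4 → host 1  [load 27/30]
  7 → host 2 (new)  [load 7/30]
  11 → host 2  [load 18/30]
  25 → host 3 (new)  [load 25/30]
  10 → host 2  [load 28/30]
3 hosts opened.

3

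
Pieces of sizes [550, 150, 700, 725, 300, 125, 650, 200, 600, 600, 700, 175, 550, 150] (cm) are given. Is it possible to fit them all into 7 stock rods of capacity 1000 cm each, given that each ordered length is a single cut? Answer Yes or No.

No

Total = 6175 cm; ⌈6175/1000⌉ = 7.
8 pieces each exceed half the capacity and cannot share a stock rod, forcing at least 8 stock rods.
At least 8 stock rods are required, but only 7 are allowed.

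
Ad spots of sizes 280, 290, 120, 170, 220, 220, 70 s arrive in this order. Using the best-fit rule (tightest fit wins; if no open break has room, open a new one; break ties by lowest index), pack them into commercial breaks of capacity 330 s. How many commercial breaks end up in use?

  280 → break 1 (new)  [load 280/330]
  290 → break 2 (new)  [load 290/330]
  120 → break 3 (new)  [load 120/330]
  170 → break 3  [load 290/330]
  220 → break 4 (new)  [load 220/330]
  220 → break 5 (new)  [load 220/330]
  70 → break 4  [load 290/330]
5 commercial breaks opened.

5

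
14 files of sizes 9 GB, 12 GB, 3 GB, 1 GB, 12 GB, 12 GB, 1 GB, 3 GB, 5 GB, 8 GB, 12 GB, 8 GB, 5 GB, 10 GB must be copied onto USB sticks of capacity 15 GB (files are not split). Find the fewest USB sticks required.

8

Total = 12 + 12 + 12 + 12 + 10 + 9 + 8 + 8 + 5 + 5 + 3 + 3 + 1 + 1 = 101 GB.
Lower bound: ⌈101/15⌉ = 7 USB sticks.
Also, 8 files each exceed 15/2 GB, and no two of those can share a USB stick, so at least 8 USB sticks are needed.
A packing using 8 USB sticks:
  USB stick 1: 12 + 3 = 15
  USB stick 2: 12 + 3 = 15
  USB stick 3: 12 + 1 + 1 = 14
  USB stick 4: 12 = 12
  USB stick 5: 10 + 5 = 15
  USB stick 6: 9 + 5 = 14
  USB stick 7: 8 = 8
  USB stick 8: 8 = 8
This matches the lower bound, so 8 is optimal.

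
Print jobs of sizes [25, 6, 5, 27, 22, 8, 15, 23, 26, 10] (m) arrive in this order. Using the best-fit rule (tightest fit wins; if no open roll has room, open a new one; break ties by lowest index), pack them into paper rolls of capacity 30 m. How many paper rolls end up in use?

  25 → roll 1 (new)  [load 25/30]
  6 → roll 2 (new)  [load 6/30]
  5 → roll 1  [load 30/30]
  27 → roll 3 (new)  [load 27/30]
  22 → roll 2  [load 28/30]
  8 → roll 4 (new)  [load 8/30]
  15 → roll 4  [load 23/30]
  23 → roll 5 (new)  [load 23/30]
  26 → roll 6 (new)  [load 26/30]
  10 → roll 7 (new)  [load 10/30]
7 paper rolls opened.

7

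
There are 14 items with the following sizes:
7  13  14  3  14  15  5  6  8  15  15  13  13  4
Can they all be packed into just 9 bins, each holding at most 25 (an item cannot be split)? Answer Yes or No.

Yes

A valid assignment using 8 bins:
  bin 1: 15 + 8 = 23
  bin 2: 15 + 7 + 3 = 25
  bin 3: 15 + 6 + 4 = 25
  bin 4: 14 + 5 = 19
  bin 5: 14 = 14
  bin 6: 13 = 13
  bin 7: 13 = 13
  bin 8: 13 = 13
That uses only 8 ≤ 9, so 9 bins are enough.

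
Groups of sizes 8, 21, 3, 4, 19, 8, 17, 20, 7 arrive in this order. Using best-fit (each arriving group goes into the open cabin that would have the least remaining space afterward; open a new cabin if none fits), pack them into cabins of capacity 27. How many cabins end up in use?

5

  8 → cabin 1 (new)  [load 8/27]
  21 → cabin 2 (new)  [load 21/27]
  3 → cabin 2  [load 24/27]
  4 → cabin 1  [load 12/27]
  19 → cabin 3 (new)  [load 19/27]
  8 → cabin 3  [load 27/27]
  17 → cabin 4 (new)  [load 17/27]
  20 → cabin 5 (new)  [load 20/27]
  7 → cabin 5  [load 27/27]
5 cabins opened.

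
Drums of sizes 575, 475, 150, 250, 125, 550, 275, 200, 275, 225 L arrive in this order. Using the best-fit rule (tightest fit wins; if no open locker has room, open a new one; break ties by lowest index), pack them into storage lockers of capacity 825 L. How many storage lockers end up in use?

  575 → locker 1 (new)  [load 575/825]
  475 → locker 2 (new)  [load 475/825]
  150 → locker 1  [load 725/825]
  250 → locker 2  [load 725/825]
  125 → locker 3 (new)  [load 125/825]
  550 → locker 3  [load 675/825]
  275 → locker 4 (new)  [load 275/825]
  200 → locker 4  [load 475/825]
  275 → locker 4  [load 750/825]
  225 → locker 5 (new)  [load 225/825]
5 storage lockers opened.

5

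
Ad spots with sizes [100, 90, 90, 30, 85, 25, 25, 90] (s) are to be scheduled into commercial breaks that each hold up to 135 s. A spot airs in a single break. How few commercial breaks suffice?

5

Total = 100 + 90 + 90 + 90 + 85 + 30 + 25 + 25 = 535 s.
Lower bound: ⌈535/135⌉ = 4 commercial breaks.
Also, 5 ad spots each exceed 135/2 s, and no two of those can share a break, so at least 5 commercial breaks are needed.
A packing using 5 commercial breaks:
  break 1: 100 + 30 = 130
  break 2: 90 + 25 = 115
  break 3: 90 + 25 = 115
  break 4: 90 = 90
  break 5: 85 = 85
This matches the lower bound, so 5 is optimal.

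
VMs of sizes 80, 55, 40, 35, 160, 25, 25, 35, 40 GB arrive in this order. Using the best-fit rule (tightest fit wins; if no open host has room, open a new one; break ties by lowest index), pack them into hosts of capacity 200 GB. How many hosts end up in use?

3

  80 → host 1 (new)  [load 80/200]
  55 → host 1  [load 135/200]
  40 → host 1  [load 175/200]
  35 → host 2 (new)  [load 35/200]
  160 → host 2  [load 195/200]
  25 → host 1  [load 200/200]
  25 → host 3 (new)  [load 25/200]
  35 → host 3  [load 60/200]
  40 → host 3  [load 100/200]
3 hosts opened.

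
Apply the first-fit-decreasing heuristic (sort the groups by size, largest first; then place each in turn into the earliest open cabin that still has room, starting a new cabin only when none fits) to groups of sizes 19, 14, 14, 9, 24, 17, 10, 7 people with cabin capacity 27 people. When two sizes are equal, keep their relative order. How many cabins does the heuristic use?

Sorted descending: 24, 19, 17, 14, 14, 10, 9, 7.
  24 → cabin 1 (new)  [load 24/27]
  19 → cabin 2 (new)  [load 19/27]
  17 → cabin 3 (new)  [load 17/27]
  14 → cabin 4 (new)  [load 14/27]
  14 → cabin 5 (new)  [load 14/27]
  10 → cabin 3  [load 27/27]
  9 → cabin 4  [load 23/27]
  7 → cabin 2  [load 26/27]
5 cabins opened.

5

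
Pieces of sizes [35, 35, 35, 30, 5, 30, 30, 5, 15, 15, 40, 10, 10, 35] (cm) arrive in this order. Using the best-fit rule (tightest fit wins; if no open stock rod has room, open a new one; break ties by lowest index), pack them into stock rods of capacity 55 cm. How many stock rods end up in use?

  35 → stock rod 1 (new)  [load 35/55]
  35 → stock rod 2 (new)  [load 35/55]
  35 → stock rod 3 (new)  [load 35/55]
  30 → stock rod 4 (new)  [load 30/55]
  5 → stock rod 1  [load 40/55]
  30 → stock rod 5 (new)  [load 30/55]
  30 → stock rod 6 (new)  [load 30/55]
  5 → stock rod 1  [load 45/55]
  15 → stock rod 2  [load 50/55]
  15 → stock rod 3  [load 50/55]
  40 → stock rod 7 (new)  [load 40/55]
  10 → stock rod 1  [load 55/55]
  10 → stock rod 7  [load 50/55]
  35 → stock rod 8 (new)  [load 35/55]
8 stock rods opened.

8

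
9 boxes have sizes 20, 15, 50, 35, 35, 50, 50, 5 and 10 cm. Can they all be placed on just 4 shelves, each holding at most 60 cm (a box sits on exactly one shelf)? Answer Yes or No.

Total = 270 cm; ⌈270/60⌉ = 5.
At least 5 shelves are required, but only 4 are allowed.

No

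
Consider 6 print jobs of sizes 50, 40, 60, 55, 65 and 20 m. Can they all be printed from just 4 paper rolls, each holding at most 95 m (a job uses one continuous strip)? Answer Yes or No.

Yes

A valid assignment using 4 paper rolls:
  roll 1: 65 + 20 = 85
  roll 2: 60 = 60
  roll 3: 55 + 40 = 95
  roll 4: 50 = 50
Every load is within 95 m, so 4 paper rolls suffice.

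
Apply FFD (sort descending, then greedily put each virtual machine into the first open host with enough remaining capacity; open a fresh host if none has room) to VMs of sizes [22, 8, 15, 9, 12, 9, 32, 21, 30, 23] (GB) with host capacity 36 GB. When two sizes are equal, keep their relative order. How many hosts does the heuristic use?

6

Sorted descending: 32, 30, 23, 22, 21, 15, 12, 9, 9, 8.
  32 → host 1 (new)  [load 32/36]
  30 → host 2 (new)  [load 30/36]
  23 → host 3 (new)  [load 23/36]
  22 → host 4 (new)  [load 22/36]
  21 → host 5 (new)  [load 21/36]
  15 → host 5  [load 36/36]
  12 → host 3  [load 35/36]
  9 → host 4  [load 31/36]
  9 → host 6 (new)  [load 9/36]
  8 → host 6  [load 17/36]
6 hosts opened.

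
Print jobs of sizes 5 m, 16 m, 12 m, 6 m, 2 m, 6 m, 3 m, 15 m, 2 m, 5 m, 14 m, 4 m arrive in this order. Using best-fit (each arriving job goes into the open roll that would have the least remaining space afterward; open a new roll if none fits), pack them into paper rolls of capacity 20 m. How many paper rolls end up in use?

  5 → roll 1 (new)  [load 5/20]
  16 → roll 2 (new)  [load 16/20]
  12 → roll 1  [load 17/20]
  6 → roll 3 (new)  [load 6/20]
  2 → roll 1  [load 19/20]
  6 → roll 3  [load 12/20]
  3 → roll 2  [load 19/20]
  15 → roll 4 (new)  [load 15/20]
  2 → roll 4  [load 17/20]
  5 → roll 3  [load 17/20]
  14 → roll 5 (new)  [load 14/20]
  4 → roll 5  [load 18/20]
5 paper rolls opened.

5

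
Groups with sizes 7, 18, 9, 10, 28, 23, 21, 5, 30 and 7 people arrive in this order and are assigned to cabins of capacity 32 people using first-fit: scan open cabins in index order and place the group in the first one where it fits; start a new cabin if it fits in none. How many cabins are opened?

6

  7 → cabin 1 (new)  [load 7/32]
  18 → cabin 1  [load 25/32]
  9 → cabin 2 (new)  [load 9/32]
  10 → cabin 2  [load 19/32]
  28 → cabin 3 (new)  [load 28/32]
  23 → cabin 4 (new)  [load 23/32]
  21 → cabin 5 (new)  [load 21/32]
  5 → cabin 1  [load 30/32]
  30 → cabin 6 (new)  [load 30/32]
  7 → cabin 2  [load 26/32]
6 cabins opened.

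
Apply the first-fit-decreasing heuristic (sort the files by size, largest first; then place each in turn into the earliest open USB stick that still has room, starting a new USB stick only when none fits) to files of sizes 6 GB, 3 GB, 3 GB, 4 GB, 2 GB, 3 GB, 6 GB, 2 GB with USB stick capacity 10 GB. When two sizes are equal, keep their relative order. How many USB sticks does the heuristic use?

3

Sorted descending: 6, 6, 4, 3, 3, 3, 2, 2.
  6 → USB stick 1 (new)  [load 6/10]
  6 → USB stick 2 (new)  [load 6/10]
  4 → USB stick 1  [load 10/10]
  3 → USB stick 2  [load 9/10]
  3 → USB stick 3 (new)  [load 3/10]
  3 → USB stick 3  [load 6/10]
  2 → USB stick 3  [load 8/10]
  2 → USB stick 3  [load 10/10]
3 USB sticks opened.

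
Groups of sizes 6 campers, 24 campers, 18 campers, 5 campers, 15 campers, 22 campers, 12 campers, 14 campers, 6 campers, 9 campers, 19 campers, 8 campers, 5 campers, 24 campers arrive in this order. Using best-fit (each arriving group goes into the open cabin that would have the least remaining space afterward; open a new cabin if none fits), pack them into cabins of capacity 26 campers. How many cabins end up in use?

  6 → cabin 1 (new)  [load 6/26]
  24 → cabin 2 (new)  [load 24/26]
  18 → cabin 1  [load 24/26]
  5 → cabin 3 (new)  [load 5/26]
  15 → cabin 3  [load 20/26]
  22 → cabin 4 (new)  [load 22/26]
  12 → cabin 5 (new)  [load 12/26]
  14 → cabin 5  [load 26/26]
  6 → cabin 3  [load 26/26]
  9 → cabin 6 (new)  [load 9/26]
  19 → cabin 7 (new)  [load 19/26]
  8 → cabin 6  [load 17/26]
  5 → cabin 7  [load 24/26]
  24 → cabin 8 (new)  [load 24/26]
8 cabins opened.

8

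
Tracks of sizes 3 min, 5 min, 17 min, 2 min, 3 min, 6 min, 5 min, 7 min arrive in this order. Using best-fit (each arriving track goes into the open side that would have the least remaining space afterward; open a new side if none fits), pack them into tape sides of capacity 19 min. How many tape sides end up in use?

3

  3 → side 1 (new)  [load 3/19]
  5 → side 1  [load 8/19]
  17 → side 2 (new)  [load 17/19]
  2 → side 2  [load 19/19]
  3 → side 1  [load 11/19]
  6 → side 1  [load 17/19]
  5 → side 3 (new)  [load 5/19]
  7 → side 3  [load 12/19]
3 tape sides opened.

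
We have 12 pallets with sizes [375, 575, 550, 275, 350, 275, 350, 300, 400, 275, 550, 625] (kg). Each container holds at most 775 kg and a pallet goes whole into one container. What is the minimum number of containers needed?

8

Total = 625 + 575 + 550 + 550 + 400 + 375 + 350 + 350 + 300 + 275 + 275 + 275 = 4900 kg.
Lower bound: ⌈4900/775⌉ = 7 containers.
A packing using 8 containers:
  container 1: 625 = 625
  container 2: 575 = 575
  container 3: 550 = 550
  container 4: 550 = 550
  container 5: 400 + 375 = 775
  container 6: 350 + 350 = 700
  container 7: 300 + 275 = 575
  container 8: 275 + 275 = 550
No arrangement into 7 containers stays within capacity, so 8 is optimal.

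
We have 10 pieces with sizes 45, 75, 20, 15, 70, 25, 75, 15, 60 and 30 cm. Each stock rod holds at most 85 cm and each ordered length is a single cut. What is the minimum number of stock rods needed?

6

Total = 75 + 75 + 70 + 60 + 45 + 30 + 25 + 20 + 15 + 15 = 430 cm.
Lower bound: ⌈430/85⌉ = 6 stock rods.
A packing using 6 stock rods:
  stock rod 1: 75 = 75
  stock rod 2: 75 = 75
  stock rod 3: 70 + 15 = 85
  stock rod 4: 60 + 25 = 85
  stock rod 5: 45 + 30 = 75
  stock rod 6: 20 + 15 = 35
This matches the lower bound, so 6 is optimal.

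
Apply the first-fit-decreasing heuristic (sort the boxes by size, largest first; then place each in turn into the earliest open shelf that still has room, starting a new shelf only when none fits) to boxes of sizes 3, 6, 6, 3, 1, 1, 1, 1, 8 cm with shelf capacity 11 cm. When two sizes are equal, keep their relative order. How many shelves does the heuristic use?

Sorted descending: 8, 6, 6, 3, 3, 1, 1, 1, 1.
  8 → shelf 1 (new)  [load 8/11]
  6 → shelf 2 (new)  [load 6/11]
  6 → shelf 3 (new)  [load 6/11]
  3 → shelf 1  [load 11/11]
  3 → shelf 2  [load 9/11]
  1 → shelf 2  [load 10/11]
  1 → shelf 2  [load 11/11]
  1 → shelf 3  [load 7/11]
  1 → shelf 3  [load 8/11]
3 shelves opened.

3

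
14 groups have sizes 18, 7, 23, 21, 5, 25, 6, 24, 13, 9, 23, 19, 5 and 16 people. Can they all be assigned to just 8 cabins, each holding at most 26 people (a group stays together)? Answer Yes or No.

Total = 214 people; ⌈214/26⌉ = 9.
At least 9 cabins are required, but only 8 are allowed.

No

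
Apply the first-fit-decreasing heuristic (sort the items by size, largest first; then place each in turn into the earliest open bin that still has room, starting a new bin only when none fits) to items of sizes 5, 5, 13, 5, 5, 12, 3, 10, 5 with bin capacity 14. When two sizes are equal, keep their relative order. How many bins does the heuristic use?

Sorted descending: 13, 12, 10, 5, 5, 5, 5, 5, 3.
  13 → bin 1 (new)  [load 13/14]
  12 → bin 2 (new)  [load 12/14]
  10 → bin 3 (new)  [load 10/14]
  5 → bin 4 (new)  [load 5/14]
  5 → bin 4  [load 10/14]
  5 → bin 5 (new)  [load 5/14]
  5 → bin 5  [load 10/14]
  5 → bin 6 (new)  [load 5/14]
  3 → bin 3  [load 13/14]
6 bins opened.

6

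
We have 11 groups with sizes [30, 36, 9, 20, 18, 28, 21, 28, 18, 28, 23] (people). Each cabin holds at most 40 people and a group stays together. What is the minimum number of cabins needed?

8

Total = 36 + 30 + 28 + 28 + 28 + 23 + 21 + 20 + 18 + 18 + 9 = 259 people.
Lower bound: ⌈259/40⌉ = 7 cabins.
A packing using 8 cabins:
  cabin 1: 36 = 36
  cabin 2: 30 + 9 = 39
  cabin 3: 28 = 28
  cabin 4: 28 = 28
  cabin 5: 28 = 28
  cabin 6: 23 = 23
  cabin 7: 21 + 18 = 39
  cabin 8: 20 + 18 = 38
No arrangement into 7 cabins stays within capacity, so 8 is optimal.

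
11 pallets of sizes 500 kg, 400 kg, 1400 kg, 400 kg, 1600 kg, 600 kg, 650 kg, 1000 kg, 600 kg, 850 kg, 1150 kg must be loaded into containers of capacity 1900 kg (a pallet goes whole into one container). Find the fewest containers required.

6

Total = 1600 + 1400 + 1150 + 1000 + 850 + 650 + 600 + 600 + 500 + 400 + 400 = 9150 kg.
Lower bound: ⌈9150/1900⌉ = 5 containers.
A packing using 6 containers:
  container 1: 1600 = 1600
  container 2: 1400 + 500 = 1900
  container 3: 1150 + 650 = 1800
  container 4: 1000 + 850 = 1850
  container 5: 600 + 600 + 400 = 1600
  container 6: 400 = 400
No arrangement into 5 containers stays within capacity, so 6 is optimal.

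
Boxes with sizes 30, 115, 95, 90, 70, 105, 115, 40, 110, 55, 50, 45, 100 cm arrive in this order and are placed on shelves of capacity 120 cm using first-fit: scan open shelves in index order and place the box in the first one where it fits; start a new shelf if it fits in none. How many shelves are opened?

  30 → shelf 1 (new)  [load 30/120]
  115 → shelf 2 (new)  [load 115/120]
  95 → shelf 3 (new)  [load 95/120]
  90 → shelf 1  [load 120/120]
  70 → shelf 4 (new)  [load 70/120]
  105 → shelf 5 (new)  [load 105/120]
  115 → shelf 6 (new)  [load 115/120]
  40 → shelf 4  [load 110/120]
  110 → shelf 7 (new)  [load 110/120]
  55 → shelf 8 (new)  [load 55/120]
  50 → shelf 8  [load 105/120]
  45 → shelf 9 (new)  [load 45/120]
  100 → shelf 10 (new)  [load 100/120]
10 shelves opened.

10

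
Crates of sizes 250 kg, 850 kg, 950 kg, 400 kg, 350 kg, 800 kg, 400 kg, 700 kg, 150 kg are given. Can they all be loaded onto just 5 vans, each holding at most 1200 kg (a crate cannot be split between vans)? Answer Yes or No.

A valid assignment using 5 vans:
  van 1: 950 + 250 = 1200
  van 2: 850 + 350 = 1200
  van 3: 800 + 400 = 1200
  van 4: 700 + 400 = 1100
  van 5: 150 = 150
Every load is within 1200 kg, so 5 vans suffice.

Yes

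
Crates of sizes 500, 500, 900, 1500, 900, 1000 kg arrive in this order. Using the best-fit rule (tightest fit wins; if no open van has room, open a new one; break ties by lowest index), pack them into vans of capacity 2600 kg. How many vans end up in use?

3

  500 → van 1 (new)  [load 500/2600]
  500 → van 1  [load 1000/2600]
  900 → van 1  [load 1900/2600]
  1500 → van 2 (new)  [load 1500/2600]
  900 → van 2  [load 2400/2600]
  1000 → van 3 (new)  [load 1000/2600]
3 vans opened.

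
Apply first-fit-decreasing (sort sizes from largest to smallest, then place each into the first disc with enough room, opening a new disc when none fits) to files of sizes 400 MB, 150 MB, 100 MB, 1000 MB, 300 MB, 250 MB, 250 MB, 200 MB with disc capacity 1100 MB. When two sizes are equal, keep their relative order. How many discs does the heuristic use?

Sorted descending: 1000, 400, 300, 250, 250, 200, 150, 100.
  1000 → disc 1 (new)  [load 1000/1100]
  400 → disc 2 (new)  [load 400/1100]
  300 → disc 2  [load 700/1100]
  250 → disc 2  [load 950/1100]
  250 → disc 3 (new)  [load 250/1100]
  200 → disc 3  [load 450/1100]
  150 → disc 2  [load 1100/1100]
  100 → disc 1  [load 1100/1100]
3 discs opened.

3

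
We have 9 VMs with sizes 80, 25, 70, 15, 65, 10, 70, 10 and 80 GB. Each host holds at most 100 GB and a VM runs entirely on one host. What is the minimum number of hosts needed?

5

Total = 80 + 80 + 70 + 70 + 65 + 25 + 15 + 10 + 10 = 425 GB.
Lower bound: ⌈425/100⌉ = 5 hosts.
A packing using 5 hosts:
  host 1: 80 + 15 = 95
  host 2: 80 + 10 + 10 = 100
  host 3: 70 + 25 = 95
  host 4: 70 = 70
  host 5: 65 = 65
This matches the lower bound, so 5 is optimal.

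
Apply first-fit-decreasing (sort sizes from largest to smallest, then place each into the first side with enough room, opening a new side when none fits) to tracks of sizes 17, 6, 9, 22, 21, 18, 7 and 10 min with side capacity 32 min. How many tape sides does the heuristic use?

4

Sorted descending: 22, 21, 18, 17, 10, 9, 7, 6.
  22 → side 1 (new)  [load 22/32]
  21 → side 2 (new)  [load 21/32]
  18 → side 3 (new)  [load 18/32]
  17 → side 4 (new)  [load 17/32]
  10 → side 1  [load 32/32]
  9 → side 2  [load 30/32]
  7 → side 3  [load 25/32]
  6 → side 3  [load 31/32]
4 tape sides opened.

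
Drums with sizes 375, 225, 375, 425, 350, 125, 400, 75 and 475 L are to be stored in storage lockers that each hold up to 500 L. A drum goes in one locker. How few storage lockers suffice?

7

Total = 475 + 425 + 400 + 375 + 375 + 350 + 225 + 125 + 75 = 2825 L.
Lower bound: ⌈2825/500⌉ = 6 storage lockers.
A packing using 7 storage lockers:
  locker 1: 475 = 475
  locker 2: 425 + 75 = 500
  locker 3: 400 = 400
  locker 4: 375 + 125 = 500
  locker 5: 375 = 375
  locker 6: 350 = 350
  locker 7: 225 = 225
No arrangement into 6 storage lockers stays within capacity, so 7 is optimal.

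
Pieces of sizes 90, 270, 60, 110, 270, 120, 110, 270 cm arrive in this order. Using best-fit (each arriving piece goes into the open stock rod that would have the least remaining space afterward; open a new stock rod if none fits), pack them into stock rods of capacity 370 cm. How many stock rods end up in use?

  90 → stock rod 1 (new)  [load 90/370]
  270 → stock rod 1  [load 360/370]
  60 → stock rod 2 (new)  [load 60/370]
  110 → stock rod 2  [load 170/370]
  270 → stock rod 3 (new)  [load 270/370]
  120 → stock rod 2  [load 290/370]
  110 → stock rod 4 (new)  [load 110/370]
  270 → stock rod 5 (new)  [load 270/370]
5 stock rods opened.

5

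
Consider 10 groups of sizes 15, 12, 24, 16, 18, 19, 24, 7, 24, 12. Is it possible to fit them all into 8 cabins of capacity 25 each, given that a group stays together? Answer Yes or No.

Yes

A valid assignment using 8 cabins:
  cabin 1: 24 = 24
  cabin 2: 24 = 24
  cabin 3: 24 = 24
  cabin 4: 19 = 19
  cabin 5: 18 + 7 = 25
  cabin 6: 16 = 16
  cabin 7: 15 = 15
  cabin 8: 12 + 12 = 24
Every load is within 25, so 8 cabins suffice.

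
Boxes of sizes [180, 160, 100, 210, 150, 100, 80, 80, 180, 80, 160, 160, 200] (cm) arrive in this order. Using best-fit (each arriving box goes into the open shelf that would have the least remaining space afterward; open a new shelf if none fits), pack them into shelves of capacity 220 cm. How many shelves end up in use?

11

  180 → shelf 1 (new)  [load 180/220]
  160 → shelf 2 (new)  [load 160/220]
  100 → shelf 3 (new)  [load 100/220]
  210 → shelf 4 (new)  [load 210/220]
  150 → shelf 5 (new)  [load 150/220]
  100 → shelf 3  [load 200/220]
  80 → shelf 6 (new)  [load 80/220]
  80 → shelf 6  [load 160/220]
  180 → shelf 7 (new)  [load 180/220]
  80 → shelf 8 (new)  [load 80/220]
  160 → shelf 9 (new)  [load 160/220]
  160 → shelf 10 (new)  [load 160/220]
  200 → shelf 11 (new)  [load 200/220]
11 shelves opened.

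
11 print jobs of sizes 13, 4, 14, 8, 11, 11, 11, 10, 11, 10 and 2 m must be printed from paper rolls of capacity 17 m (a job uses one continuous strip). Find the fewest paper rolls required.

9

Total = 14 + 13 + 11 + 11 + 11 + 11 + 10 + 10 + 8 + 4 + 2 = 105 m.
Lower bound: ⌈105/17⌉ = 7 paper rolls.
Also, 8 print jobs each exceed 17/2 m, and no two of those can share a roll, so at least 8 paper rolls are needed.
A packing using 9 paper rolls:
  roll 1: 14 + 2 = 16
  roll 2: 13 + 4 = 17
  roll 3: 11 = 11
  roll 4: 11 = 11
  roll 5: 11 = 11
  roll 6: 11 = 11
  roll 7: 10 = 10
  roll 8: 10 = 10
  roll 9: 8 = 8
No arrangement into 8 paper rolls stays within capacity, so 9 is optimal.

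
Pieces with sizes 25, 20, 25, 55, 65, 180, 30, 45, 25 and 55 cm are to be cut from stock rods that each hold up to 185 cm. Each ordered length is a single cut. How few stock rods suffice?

3

Total = 180 + 65 + 55 + 55 + 45 + 30 + 25 + 25 + 25 + 20 = 525 cm.
Lower bound: ⌈525/185⌉ = 3 stock rods.
A packing using 3 stock rods:
  stock rod 1: 180 = 180
  stock rod 2: 65 + 55 + 55 = 175
  stock rod 3: 45 + 30 + 25 + 25 + 25 + 20 = 170
This matches the lower bound, so 3 is optimal.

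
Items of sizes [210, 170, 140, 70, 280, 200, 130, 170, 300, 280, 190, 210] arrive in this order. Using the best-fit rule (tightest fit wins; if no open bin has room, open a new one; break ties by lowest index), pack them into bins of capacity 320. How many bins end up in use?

9

  210 → bin 1 (new)  [load 210/320]
  170 → bin 2 (new)  [load 170/320]
  140 → bin 2  [load 310/320]
  70 → bin 1  [load 280/320]
  280 → bin 3 (new)  [load 280/320]
  200 → bin 4 (new)  [load 200/320]
  130 → bin 5 (new)  [load 130/320]
  170 → bin 5  [load 300/320]
  300 → bin 6 (new)  [load 300/320]
  280 → bin 7 (new)  [load 280/320]
  190 → bin 8 (new)  [load 190/320]
  210 → bin 9 (new)  [load 210/320]
9 bins opened.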